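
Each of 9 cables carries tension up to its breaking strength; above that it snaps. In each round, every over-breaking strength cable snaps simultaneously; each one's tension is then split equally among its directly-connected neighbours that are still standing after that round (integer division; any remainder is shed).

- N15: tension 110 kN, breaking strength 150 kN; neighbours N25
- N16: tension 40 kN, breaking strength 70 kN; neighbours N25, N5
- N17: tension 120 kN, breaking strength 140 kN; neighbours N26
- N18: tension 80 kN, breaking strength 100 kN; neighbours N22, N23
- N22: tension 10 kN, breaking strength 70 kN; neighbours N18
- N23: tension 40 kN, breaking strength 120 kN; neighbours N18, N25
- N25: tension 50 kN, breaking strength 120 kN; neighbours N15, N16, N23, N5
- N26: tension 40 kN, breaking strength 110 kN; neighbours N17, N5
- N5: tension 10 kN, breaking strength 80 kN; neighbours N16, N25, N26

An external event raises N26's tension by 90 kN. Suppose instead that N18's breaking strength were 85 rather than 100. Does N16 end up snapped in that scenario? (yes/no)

no

With N18's breaking strength at 85:
Round 1 — N26 at 130 > 110. N26 snaps.
  N26 sheds 130 kN to N17, N5: 65 each.
    N17: 120+65 = 185 > 140
    N5: 10+65 = 75 ≤ 80
Round 2 — N17 snaps.
  N17 sheds 185 kN: no online neighbours, lost.
No further breaks.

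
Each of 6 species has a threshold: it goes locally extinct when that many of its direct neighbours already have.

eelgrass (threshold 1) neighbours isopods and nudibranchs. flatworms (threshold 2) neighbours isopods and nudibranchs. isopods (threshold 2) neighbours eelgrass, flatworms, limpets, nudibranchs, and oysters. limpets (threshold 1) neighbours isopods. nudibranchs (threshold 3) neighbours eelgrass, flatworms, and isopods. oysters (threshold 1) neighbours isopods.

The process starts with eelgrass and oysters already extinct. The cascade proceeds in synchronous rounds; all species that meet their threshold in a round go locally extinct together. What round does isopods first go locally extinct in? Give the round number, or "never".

2

Round 1 — eelgrass, oysters go locally extinct (initial).
Round 2 — checking thresholds:
  isopods: 2 of 5 neighbours ≥ 2, goes locally extinct.
  nudibranchs: 1 of 3 neighbours < 3, below threshold.
Round 3 — checking thresholds:
  flatworms: 1 of 2 neighbours < 2, below threshold.
  limpets: 1 of 1 neighbours ≥ 1, goes locally extinct.
  nudibranchs: 2 of 3 neighbours < 3, below threshold.
Round 4 — no new extinctions; cascade stops.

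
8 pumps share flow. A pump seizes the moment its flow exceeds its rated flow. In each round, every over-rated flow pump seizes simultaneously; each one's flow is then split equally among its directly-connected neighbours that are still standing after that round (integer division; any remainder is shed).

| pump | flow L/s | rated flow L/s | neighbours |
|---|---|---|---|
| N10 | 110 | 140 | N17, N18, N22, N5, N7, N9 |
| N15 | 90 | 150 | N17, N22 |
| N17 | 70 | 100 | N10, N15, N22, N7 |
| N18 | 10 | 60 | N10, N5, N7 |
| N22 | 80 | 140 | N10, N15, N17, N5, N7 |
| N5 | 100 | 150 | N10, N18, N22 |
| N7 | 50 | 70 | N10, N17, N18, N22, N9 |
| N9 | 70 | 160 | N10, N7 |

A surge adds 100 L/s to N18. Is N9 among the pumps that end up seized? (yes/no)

no

Round 1 — N18 at 110 > 60. N18 seizes.
  N18 sheds 110 L/s to N10, N5, N7: 36 each (2 lost).
    N10: 110+36 = 146 > 140
    N5: 100+36 = 136 ≤ 150
    N7: 50+36 = 86 > 70
Round 2 — N10, N7 seize.
  N10 sheds 146 L/s to N17, N22, N5, N9: 36 each (2 lost).
    N17: 70+36 = 106 > 100
    N22: 80+36 = 116 ≤ 140
    N5: 136+36 = 172 > 150
    N9: 70+36 = 106 ≤ 160
  N7 sheds 86 L/s to N17, N22, N9: 28 each (2 lost).
    N17: 106+28 = 134 > 100
    N22: 116+28 = 144 > 140
    N9: 106+28 = 134 ≤ 160
Round 3 — N17, N22, N5 seize.
  N17 sheds 134 L/s to N15: 134 each.
    N15: 90+134 = 224 > 150
  N22 sheds 144 L/s to N15: 144 each.
    N15: 224+144 = 368 > 150
  N5 sheds 172 L/s: no online neighbours, lost.
Round 4 — N15 seizes.
  N15 sheds 368 L/s: no online neighbours, lost.
No further seizures.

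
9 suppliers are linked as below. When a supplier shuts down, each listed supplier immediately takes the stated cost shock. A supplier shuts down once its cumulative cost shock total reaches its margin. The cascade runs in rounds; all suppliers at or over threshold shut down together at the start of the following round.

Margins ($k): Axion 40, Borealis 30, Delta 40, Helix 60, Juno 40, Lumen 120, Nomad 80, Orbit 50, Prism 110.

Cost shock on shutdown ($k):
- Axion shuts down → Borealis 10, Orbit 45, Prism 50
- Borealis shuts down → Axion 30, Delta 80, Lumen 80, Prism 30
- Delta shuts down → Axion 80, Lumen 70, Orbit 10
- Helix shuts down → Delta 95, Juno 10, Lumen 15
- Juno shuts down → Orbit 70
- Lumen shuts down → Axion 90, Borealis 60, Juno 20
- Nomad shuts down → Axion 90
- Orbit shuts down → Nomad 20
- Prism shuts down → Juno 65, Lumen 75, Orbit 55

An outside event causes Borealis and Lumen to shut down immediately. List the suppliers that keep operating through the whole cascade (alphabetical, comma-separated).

Helix, Juno, Nomad, Prism

Round 1 — Borealis, Lumen shut down (initial).
  Axion: +30+90 → 120 ≥ 40
  Delta: +80 → 80 ≥ 40
  Juno: +20 → 20 < 40
  Prism: +30 → 30 < 110
Round 2 — Axion, Delta shut down.
  Orbit: +45+10 → 55 ≥ 50
  Prism: +50 → 80 < 110
Round 3 — Orbit shuts down.
  Nomad: +20 → 20 < 80
No further shutdowns.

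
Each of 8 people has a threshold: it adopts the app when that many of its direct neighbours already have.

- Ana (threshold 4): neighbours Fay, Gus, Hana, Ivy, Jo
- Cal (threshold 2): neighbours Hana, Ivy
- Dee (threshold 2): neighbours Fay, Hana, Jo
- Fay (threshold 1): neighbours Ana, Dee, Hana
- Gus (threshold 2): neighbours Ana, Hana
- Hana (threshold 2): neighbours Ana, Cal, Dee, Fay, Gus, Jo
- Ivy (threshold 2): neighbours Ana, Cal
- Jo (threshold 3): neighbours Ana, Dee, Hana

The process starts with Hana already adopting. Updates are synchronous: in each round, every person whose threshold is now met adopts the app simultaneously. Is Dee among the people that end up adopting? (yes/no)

yes

Round 1 — Hana adopts the app (initial).
Round 2 — checking thresholds:
  Ana: 1 of 5 neighbours < 4, below threshold.
  Cal: 1 of 2 neighbours < 2, below threshold.
  Dee: 1 of 3 neighbours < 2, below threshold.
  Fay: 1 of 3 neighbours ≥ 1, adopts the app.
  Gus: 1 of 2 neighbours < 2, below threshold.
  Jo: 1 of 3 neighbours < 3, below threshold.
Round 3 — checking thresholds:
  Ana: 2 of 5 neighbours < 4, below threshold.
  Cal: 1 of 2 neighbours < 2, below threshold.
  Dee: 2 of 3 neighbours ≥ 2, adopts the app.
  Gus: 1 of 2 neighbours < 2, below threshold.
  Jo: 1 of 3 neighbours < 3, below threshold.
Round 4 — no new adoptions; cascade stops.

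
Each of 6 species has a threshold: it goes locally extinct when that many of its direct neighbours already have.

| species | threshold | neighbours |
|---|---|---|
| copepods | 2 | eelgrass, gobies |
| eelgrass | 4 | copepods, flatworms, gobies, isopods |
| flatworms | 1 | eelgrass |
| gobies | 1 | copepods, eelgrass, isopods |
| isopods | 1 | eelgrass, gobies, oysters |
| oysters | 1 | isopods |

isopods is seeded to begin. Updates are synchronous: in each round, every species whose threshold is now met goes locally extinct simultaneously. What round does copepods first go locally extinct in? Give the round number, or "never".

Round 1 — isopods goes locally extinct (initial).
Round 2 — checking thresholds:
  eelgrass: 1 of 4 neighbours < 4, below threshold.
  gobies: 1 of 3 neighbours ≥ 1, goes locally extinct.
  oysters: 1 of 1 neighbours ≥ 1, goes locally extinct.
Round 3 — no new extinctions; cascade stops.

never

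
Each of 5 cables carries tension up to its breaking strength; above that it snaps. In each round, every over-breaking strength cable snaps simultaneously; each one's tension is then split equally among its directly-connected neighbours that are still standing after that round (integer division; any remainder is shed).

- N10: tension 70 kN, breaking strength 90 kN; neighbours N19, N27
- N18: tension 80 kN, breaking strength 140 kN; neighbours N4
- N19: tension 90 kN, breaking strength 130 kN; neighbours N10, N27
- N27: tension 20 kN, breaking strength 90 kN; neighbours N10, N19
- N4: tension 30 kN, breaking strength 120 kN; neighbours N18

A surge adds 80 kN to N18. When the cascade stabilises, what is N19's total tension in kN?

Round 1 — N18 at 160 > 140. N18 snaps.
  N18 sheds 160 kN to N4: 160 each.
    N4: 30+160 = 190 > 120
Round 2 — N4 snaps.
  N4 sheds 190 kN: no online neighbours, lost.
No further breaks.

90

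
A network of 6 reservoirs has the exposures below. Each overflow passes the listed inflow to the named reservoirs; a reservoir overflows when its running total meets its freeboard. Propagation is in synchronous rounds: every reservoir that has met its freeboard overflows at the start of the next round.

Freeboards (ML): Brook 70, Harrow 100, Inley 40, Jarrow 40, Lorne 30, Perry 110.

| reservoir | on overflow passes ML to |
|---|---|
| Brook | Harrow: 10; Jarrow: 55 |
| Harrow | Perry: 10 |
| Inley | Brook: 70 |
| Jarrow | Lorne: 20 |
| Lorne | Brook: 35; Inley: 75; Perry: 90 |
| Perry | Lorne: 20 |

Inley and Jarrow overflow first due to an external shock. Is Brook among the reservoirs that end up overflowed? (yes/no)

Round 1 — Inley, Jarrow overflow (initial).
  Brook: +70 → 70 ≥ 70
  Lorne: +20 → 20 < 30
Round 2 — Brook overflows.
  Harrow: +10 → 10 < 100
No further overflows.

yes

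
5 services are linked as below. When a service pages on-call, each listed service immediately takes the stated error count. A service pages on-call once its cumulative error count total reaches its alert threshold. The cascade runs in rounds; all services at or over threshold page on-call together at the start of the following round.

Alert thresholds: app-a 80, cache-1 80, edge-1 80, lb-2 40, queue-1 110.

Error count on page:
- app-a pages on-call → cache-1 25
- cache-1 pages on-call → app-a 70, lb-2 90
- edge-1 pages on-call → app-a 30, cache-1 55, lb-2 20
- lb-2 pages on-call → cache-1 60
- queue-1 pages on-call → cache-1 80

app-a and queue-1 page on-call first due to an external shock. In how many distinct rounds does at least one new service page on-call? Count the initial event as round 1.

3

Round 1 — app-a, queue-1 page on-call (initial).
  cache-1: +25+80 → 105 ≥ 80
Round 2 — cache-1 pages on-call.
  lb-2: +90 → 90 ≥ 40
Round 3 — lb-2 pages on-call.
No further pages.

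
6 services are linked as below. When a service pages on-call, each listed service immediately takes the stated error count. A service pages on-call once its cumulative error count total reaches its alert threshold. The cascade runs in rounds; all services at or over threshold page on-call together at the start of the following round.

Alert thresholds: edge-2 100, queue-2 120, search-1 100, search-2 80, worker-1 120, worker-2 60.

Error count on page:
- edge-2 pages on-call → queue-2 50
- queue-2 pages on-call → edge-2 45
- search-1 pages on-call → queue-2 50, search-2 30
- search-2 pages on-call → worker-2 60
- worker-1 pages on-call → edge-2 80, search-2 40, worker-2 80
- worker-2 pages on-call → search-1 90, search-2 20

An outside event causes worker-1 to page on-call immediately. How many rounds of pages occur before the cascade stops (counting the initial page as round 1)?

2

Round 1 — worker-1 pages on-call (initial).
  edge-2: +80 → 80 < 100
  search-2: +40 → 40 < 80
  worker-2: +80 → 80 ≥ 60
Round 2 — worker-2 pages on-call.
  search-1: +90 → 90 < 100
  search-2: +20 → 60 < 80
No further pages.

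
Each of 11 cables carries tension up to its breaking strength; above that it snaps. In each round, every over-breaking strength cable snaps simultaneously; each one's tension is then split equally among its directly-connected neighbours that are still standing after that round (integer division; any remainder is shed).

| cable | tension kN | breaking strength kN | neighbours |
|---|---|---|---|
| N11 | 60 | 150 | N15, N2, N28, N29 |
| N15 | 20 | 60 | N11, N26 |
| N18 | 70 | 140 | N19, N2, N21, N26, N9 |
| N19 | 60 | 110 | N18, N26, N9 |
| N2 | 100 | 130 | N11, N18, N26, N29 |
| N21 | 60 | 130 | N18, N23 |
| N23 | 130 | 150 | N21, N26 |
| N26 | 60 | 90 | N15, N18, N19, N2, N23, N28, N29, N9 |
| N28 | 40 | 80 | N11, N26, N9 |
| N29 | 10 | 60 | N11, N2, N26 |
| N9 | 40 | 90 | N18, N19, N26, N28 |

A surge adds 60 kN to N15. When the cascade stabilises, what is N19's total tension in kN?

74

Round 1 — N15 at 80 > 60. N15 snaps.
  N15 sheds 80 kN to N11, N26: 40 each.
    N11: 60+40 = 100 ≤ 150
    N26: 60+40 = 100 > 90
Round 2 — N26 snaps.
  N26 sheds 100 kN to N18, N19, N2, N23, N28, N29, N9: 14 each (2 lost).
    N18: 70+14 = 84 ≤ 140
    N19: 60+14 = 74 ≤ 110
    N2: 100+14 = 114 ≤ 130
    N23: 130+14 = 144 ≤ 150
    N28: 40+14 = 54 ≤ 80
    N29: 10+14 = 24 ≤ 60
    N9: 40+14 = 54 ≤ 90
No further breaks.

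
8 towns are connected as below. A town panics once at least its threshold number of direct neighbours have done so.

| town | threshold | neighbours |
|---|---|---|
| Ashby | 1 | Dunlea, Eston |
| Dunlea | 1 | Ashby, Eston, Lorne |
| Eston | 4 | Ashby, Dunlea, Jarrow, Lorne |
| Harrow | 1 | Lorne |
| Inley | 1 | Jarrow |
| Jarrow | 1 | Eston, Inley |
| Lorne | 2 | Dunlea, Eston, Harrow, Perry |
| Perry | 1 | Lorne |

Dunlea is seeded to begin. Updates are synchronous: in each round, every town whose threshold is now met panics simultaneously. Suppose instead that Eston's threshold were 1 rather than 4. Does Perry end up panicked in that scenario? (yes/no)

yes

With Eston's threshold at 1:
Round 1 — Dunlea panics (initial).
Round 2 — checking thresholds:
  Ashby: 1 of 2 neighbours ≥ 1, panics.
  Eston: 1 of 4 neighbours ≥ 1, panics.
  Lorne: 1 of 4 neighbours < 2, not yet.
Round 3 — checking thresholds:
  Jarrow: 1 of 2 neighbours ≥ 1, panics.
  Lorne: 2 of 4 neighbours ≥ 2, panics.
Round 4 — checking thresholds:
  Harrow: 1 of 1 neighbours ≥ 1, panics.
  Inley: 1 of 1 neighbours ≥ 1, panics.
  Perry: 1 of 1 neighbours ≥ 1, panics.
Round 5 — no new panics; cascade stops.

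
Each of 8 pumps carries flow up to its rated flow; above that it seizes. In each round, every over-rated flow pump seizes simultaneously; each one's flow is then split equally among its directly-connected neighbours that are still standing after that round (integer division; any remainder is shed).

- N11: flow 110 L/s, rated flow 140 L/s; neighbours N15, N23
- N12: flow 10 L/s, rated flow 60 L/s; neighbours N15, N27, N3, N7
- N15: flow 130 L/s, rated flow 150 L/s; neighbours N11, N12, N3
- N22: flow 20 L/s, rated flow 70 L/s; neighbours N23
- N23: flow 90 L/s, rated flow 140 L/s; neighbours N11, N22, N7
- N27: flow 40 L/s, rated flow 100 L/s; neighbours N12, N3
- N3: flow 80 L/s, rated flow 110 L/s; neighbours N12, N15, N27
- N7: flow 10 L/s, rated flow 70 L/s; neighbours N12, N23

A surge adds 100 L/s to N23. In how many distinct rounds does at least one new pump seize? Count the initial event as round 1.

5

Round 1 — N23 at 190 > 140. N23 seizes.
  N23 sheds 190 L/s to N11, N22, N7: 63 each (1 lost).
    N11: 110+63 = 173 > 140
    N22: 20+63 = 83 > 70
    N7: 10+63 = 73 > 70
Round 2 — N11, N22, N7 seize.
  N11 sheds 173 L/s to N15: 173 each.
    N15: 130+173 = 303 > 150
  N22 sheds 83 L/s: no online neighbours, lost.
  N7 sheds 73 L/s to N12: 73 each.
    N12: 10+73 = 83 > 60
Round 3 — N12, N15 seize.
  N12 sheds 83 L/s to N27, N3: 41 each (1 lost).
    N27: 40+41 = 81 ≤ 100
    N3: 80+41 = 121 > 110
  N15 sheds 303 L/s to N3: 303 each.
    N3: 121+303 = 424 > 110
Round 4 — N3 seizes.
  N3 sheds 424 L/s to N27: 424 each.
    N27: 81+424 = 505 > 100
Round 5 — N27 seizes.
  N27 sheds 505 L/s: no online neighbours, lost.
No further seizures.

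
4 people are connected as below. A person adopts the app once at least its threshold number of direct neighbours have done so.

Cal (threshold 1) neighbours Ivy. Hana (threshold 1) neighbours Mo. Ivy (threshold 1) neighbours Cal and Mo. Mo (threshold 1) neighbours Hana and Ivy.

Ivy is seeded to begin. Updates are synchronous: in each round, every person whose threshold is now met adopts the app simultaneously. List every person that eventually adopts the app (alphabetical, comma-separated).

Round 1 — Ivy adopts the app (initial).
Round 2 — checking thresholds:
  Cal: 1 of 1 neighbours ≥ 1, adopts the app.
  Mo: 1 of 2 neighbours ≥ 1, adopts the app.
Round 3 — checking thresholds:
  Hana: 1 of 1 neighbours ≥ 1, adopts the app.
Round 4 — no new adoptions; cascade stops.

Cal, Hana, Ivy, Mo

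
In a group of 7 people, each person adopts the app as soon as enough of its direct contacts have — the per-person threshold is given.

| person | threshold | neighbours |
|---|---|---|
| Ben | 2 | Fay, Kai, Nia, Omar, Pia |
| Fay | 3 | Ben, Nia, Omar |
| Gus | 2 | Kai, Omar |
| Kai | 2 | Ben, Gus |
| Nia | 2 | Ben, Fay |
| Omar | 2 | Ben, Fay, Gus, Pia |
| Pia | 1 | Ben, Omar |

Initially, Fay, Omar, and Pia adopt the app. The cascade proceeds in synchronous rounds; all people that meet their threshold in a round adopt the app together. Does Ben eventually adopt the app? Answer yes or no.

yes

Round 1 — Fay, Omar, Pia adopt the app (initial).
Round 2 — checking thresholds:
  Ben: 3 of 5 neighbours ≥ 2, adopts the app.
  Gus: 1 of 2 neighbours < 2, below threshold.
  Nia: 1 of 2 neighbours < 2, below threshold.
Round 3 — checking thresholds:
  Gus: 1 of 2 neighbours < 2, below threshold.
  Kai: 1 of 2 neighbours < 2, below threshold.
  Nia: 2 of 2 neighbours ≥ 2, adopts the app.
Round 4 — no new adoptions; cascade stops.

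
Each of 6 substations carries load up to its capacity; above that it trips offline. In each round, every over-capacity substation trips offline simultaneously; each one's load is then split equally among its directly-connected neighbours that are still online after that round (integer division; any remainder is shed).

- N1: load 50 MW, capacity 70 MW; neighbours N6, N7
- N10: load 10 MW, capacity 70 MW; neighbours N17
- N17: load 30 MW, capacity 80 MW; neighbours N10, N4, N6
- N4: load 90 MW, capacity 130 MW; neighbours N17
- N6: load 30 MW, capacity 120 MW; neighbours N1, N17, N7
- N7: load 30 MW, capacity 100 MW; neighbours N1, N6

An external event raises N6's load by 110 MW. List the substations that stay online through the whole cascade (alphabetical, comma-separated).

N10, N17, N4

Round 1 — N6 at 140 > 120. N6 trips offline.
  N6 sheds 140 MW to N1, N17, N7: 46 each (2 lost).
    N1: 50+46 = 96 > 70
    N17: 30+46 = 76 ≤ 80
    N7: 30+46 = 76 ≤ 100
Round 2 — N1 trips offline.
  N1 sheds 96 MW to N7: 96 each.
    N7: 76+96 = 172 > 100
Round 3 — N7 trips offline.
  N7 sheds 172 MW: no online neighbours, lost.
No further trips.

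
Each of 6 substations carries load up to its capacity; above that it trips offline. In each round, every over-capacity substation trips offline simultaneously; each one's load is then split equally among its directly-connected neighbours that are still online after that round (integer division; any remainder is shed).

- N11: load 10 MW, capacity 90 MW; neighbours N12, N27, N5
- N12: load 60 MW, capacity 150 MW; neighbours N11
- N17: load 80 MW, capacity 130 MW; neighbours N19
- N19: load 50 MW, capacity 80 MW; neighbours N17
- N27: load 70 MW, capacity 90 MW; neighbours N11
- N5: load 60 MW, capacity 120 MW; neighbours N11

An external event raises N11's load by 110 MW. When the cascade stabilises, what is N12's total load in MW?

Round 1 — N11 at 120 > 90. N11 trips offline.
  N11 sheds 120 MW to N12, N27, N5: 40 each.
    N12: 60+40 = 100 ≤ 150
    N27: 70+40 = 110 > 90
    N5: 60+40 = 100 ≤ 120
Round 2 — N27 trips offline.
  N27 sheds 110 MW: no online neighbours, lost.
No further trips.

100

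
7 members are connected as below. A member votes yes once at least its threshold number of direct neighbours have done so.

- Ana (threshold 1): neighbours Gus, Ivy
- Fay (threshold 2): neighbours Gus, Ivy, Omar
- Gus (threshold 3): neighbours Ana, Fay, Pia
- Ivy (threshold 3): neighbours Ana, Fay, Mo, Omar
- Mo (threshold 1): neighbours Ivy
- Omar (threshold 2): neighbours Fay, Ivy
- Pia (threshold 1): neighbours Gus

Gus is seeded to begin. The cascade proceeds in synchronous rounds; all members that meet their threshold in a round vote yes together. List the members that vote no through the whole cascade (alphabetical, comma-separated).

Fay, Ivy, Mo, Omar

Round 1 — Gus votes yes (initial).
Round 2 — checking thresholds:
  Ana: 1 of 2 neighbours ≥ 1, votes yes.
  Fay: 1 of 3 neighbours < 2, holds.
  Pia: 1 of 1 neighbours ≥ 1, votes yes.
Round 3 — no new yes votes; cascade stops.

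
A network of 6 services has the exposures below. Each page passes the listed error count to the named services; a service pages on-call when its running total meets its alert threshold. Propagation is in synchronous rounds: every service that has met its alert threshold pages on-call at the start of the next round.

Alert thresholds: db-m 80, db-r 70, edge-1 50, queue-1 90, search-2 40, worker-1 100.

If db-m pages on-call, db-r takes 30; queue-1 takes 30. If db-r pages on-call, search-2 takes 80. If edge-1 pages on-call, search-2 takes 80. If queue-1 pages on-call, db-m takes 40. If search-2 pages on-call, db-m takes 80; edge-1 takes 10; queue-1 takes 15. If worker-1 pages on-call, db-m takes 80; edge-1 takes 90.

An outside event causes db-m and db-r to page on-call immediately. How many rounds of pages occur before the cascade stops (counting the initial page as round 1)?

2

Round 1 — db-m, db-r page on-call (initial).
  queue-1: +30 → 30 < 90
  search-2: +80 → 80 ≥ 40
Round 2 — search-2 pages on-call.
  edge-1: +10 → 10 < 50
  queue-1: +15 → 45 < 90
No further pages.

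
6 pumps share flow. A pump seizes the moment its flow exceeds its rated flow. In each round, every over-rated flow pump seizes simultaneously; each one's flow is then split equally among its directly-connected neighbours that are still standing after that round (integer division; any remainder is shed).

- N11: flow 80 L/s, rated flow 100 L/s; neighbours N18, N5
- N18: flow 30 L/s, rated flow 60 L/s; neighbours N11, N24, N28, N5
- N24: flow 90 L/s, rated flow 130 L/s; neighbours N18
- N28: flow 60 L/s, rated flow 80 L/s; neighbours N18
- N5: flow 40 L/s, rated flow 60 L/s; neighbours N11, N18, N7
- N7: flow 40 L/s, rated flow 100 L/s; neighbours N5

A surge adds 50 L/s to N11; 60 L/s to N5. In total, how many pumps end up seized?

5

Round 1 — N11 at 130 > 100; N5 at 100 > 60. N11, N5 seize.
  N11 sheds 130 L/s to N18: 130 each.
    N18: 30+130 = 160 > 60
  N5 sheds 100 L/s to N18, N7: 50 each.
    N18: 160+50 = 210 > 60
    N7: 40+50 = 90 ≤ 100
Round 2 — N18 seizes.
  N18 sheds 210 L/s to N24, N28: 105 each.
    N24: 90+105 = 195 > 130
    N28: 60+105 = 165 > 80
Round 3 — N24, N28 seize.
  N24 sheds 195 L/s: no online neighbours, lost.
  N28 sheds 165 L/s: no online neighbours, lost.
No further seizures.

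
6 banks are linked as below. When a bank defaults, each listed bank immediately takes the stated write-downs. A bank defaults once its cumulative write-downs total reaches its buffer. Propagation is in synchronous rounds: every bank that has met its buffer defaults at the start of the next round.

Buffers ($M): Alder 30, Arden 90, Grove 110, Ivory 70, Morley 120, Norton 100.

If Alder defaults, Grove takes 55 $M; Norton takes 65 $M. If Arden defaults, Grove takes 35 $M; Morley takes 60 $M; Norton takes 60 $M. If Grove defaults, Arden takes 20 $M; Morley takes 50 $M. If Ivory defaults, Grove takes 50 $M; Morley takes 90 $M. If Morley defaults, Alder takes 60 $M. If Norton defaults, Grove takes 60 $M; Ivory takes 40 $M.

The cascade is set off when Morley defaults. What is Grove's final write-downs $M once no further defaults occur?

55

Round 1 — Morley defaults (initial).
  Alder: +60 → 60 ≥ 30
Round 2 — Alder defaults.
  Grove: +55 → 55 < 110
  Norton: +65 → 65 < 100
No further defaults.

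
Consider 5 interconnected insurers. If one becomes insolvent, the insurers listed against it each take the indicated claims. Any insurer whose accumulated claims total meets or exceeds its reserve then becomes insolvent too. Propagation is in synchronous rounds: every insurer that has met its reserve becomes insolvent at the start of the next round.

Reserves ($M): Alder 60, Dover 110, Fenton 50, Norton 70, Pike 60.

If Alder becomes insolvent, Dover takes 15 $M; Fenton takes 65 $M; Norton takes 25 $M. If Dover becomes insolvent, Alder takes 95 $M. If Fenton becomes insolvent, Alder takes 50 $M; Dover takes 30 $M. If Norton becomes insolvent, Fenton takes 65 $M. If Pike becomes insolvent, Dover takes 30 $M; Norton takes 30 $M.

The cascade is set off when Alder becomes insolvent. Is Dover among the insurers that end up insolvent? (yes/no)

Round 1 — Alder becomes insolvent (initial).
  Dover: +15 → 15 < 110
  Fenton: +65 → 65 ≥ 50
  Norton: +25 → 25 < 70
Round 2 — Fenton becomes insolvent.
  Dover: +30 → 45 < 110
No further insolvencies.

no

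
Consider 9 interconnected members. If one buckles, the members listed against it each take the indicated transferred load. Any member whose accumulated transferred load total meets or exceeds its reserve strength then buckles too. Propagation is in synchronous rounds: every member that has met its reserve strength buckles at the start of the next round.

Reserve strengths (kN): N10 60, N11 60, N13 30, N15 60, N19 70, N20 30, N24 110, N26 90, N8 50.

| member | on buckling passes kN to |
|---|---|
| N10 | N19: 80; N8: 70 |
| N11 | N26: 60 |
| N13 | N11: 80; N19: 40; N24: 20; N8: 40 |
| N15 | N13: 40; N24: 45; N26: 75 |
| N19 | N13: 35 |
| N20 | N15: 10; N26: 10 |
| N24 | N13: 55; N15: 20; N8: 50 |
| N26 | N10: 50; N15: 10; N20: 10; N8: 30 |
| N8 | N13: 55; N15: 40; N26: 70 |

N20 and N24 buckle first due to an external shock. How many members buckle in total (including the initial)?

Round 1 — N20, N24 buckle (initial).
  N13: +55 → 55 ≥ 30
  N15: +10+20 → 30 < 60
  N26: +10 → 10 < 90
  N8: +50 → 50 ≥ 50
Round 2 — N13, N8 buckle.
  N11: +80 → 80 ≥ 60
  N15: +40 → 70 ≥ 60
  N19: +40 → 40 < 70
  N26: +70 → 80 < 90
Round 3 — N11, N15 buckle.
  N26: +60+75 → 215 ≥ 90
Round 4 — N26 buckles.
  N10: +50 → 50 < 60
No further bucklings.

7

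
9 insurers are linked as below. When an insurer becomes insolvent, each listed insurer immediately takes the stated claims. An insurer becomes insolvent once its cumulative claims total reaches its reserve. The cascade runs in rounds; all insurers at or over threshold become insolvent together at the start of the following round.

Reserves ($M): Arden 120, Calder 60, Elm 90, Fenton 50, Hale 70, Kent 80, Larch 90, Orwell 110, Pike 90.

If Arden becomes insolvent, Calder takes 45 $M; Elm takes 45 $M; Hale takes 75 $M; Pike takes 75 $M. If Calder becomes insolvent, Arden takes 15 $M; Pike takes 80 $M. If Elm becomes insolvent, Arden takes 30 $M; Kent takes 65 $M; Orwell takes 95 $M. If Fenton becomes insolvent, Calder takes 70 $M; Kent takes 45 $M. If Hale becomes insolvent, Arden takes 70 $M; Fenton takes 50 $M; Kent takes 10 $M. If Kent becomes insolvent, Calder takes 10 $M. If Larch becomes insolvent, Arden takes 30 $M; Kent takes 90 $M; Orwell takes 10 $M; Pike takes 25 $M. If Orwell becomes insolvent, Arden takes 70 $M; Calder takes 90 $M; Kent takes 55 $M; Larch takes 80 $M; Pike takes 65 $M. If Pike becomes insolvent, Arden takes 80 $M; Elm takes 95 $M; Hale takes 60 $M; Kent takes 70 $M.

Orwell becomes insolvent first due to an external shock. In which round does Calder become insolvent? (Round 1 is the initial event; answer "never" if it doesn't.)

2

Round 1 — Orwell becomes insolvent (initial).
  Arden: +70 → 70 < 120
  Calder: +90 → 90 ≥ 60
  Kent: +55 → 55 < 80
  Larch: +80 → 80 < 90
  Pike: +65 → 65 < 90
Round 2 — Calder becomes insolvent.
  Arden: +15 → 85 < 120
  Pike: +80 → 145 ≥ 90
Round 3 — Pike becomes insolvent.
  Arden: +80 → 165 ≥ 120
  Elm: +95 → 95 ≥ 90
  Hale: +60 → 60 < 70
  Kent: +70 → 125 ≥ 80
Round 4 — Arden, Elm, Kent become insolvent.
  Hale: +75 → 135 ≥ 70
Round 5 — Hale becomes insolvent.
  Fenton: +50 → 50 ≥ 50
Round 6 — Fenton becomes insolvent.
No further insolvencies.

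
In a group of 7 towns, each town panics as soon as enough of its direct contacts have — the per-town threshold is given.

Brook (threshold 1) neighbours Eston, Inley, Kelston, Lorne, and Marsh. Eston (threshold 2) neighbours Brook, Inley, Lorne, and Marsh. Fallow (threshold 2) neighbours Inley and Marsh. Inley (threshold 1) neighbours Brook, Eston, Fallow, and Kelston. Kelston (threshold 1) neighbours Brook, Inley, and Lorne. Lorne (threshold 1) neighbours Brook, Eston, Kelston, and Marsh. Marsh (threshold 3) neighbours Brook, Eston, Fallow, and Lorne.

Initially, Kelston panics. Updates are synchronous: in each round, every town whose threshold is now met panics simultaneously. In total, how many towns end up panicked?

Round 1 — Kelston panics (initial).
Round 2 — checking thresholds:
  Brook: 1 of 5 neighbours ≥ 1, panics.
  Inley: 1 of 4 neighbours ≥ 1, panics.
  Lorne: 1 of 4 neighbours ≥ 1, panics.
Round 3 — checking thresholds:
  Eston: 3 of 4 neighbours ≥ 2, panics.
  Fallow: 1 of 2 neighbours < 2, below threshold.
  Marsh: 2 of 4 neighbours < 3, below threshold.
Round 4 — checking thresholds:
  Fallow: 1 of 2 neighbours < 2, below threshold.
  Marsh: 3 of 4 neighbours ≥ 3, panics.
Round 5 — checking thresholds:
  Fallow: 2 of 2 neighbours ≥ 2, panics.
Round 6 — no new panics; cascade stops.

7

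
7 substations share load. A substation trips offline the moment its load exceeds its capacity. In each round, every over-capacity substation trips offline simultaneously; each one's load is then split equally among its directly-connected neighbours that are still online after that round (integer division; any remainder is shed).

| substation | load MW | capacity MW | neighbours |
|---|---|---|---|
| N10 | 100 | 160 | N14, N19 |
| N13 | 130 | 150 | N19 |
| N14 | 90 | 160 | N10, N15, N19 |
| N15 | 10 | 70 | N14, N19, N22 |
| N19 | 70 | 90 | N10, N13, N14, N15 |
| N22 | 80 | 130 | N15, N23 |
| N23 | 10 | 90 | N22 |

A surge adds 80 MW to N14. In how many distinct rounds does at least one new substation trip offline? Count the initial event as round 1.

5

Round 1 — N14 at 170 > 160. N14 trips offline.
  N14 sheds 170 MW to N10, N15, N19: 56 each (2 lost).
    N10: 100+56 = 156 ≤ 160
    N15: 10+56 = 66 ≤ 70
    N19: 70+56 = 126 > 90
Round 2 — N19 trips offline.
  N19 sheds 126 MW to N10, N13, N15: 42 each.
    N10: 156+42 = 198 > 160
    N13: 130+42 = 172 > 150
    N15: 66+42 = 108 > 70
Round 3 — N10, N13, N15 trip offline.
  N10 sheds 198 MW: no online neighbours, lost.
  N13 sheds 172 MW: no online neighbours, lost.
  N15 sheds 108 MW to N22: 108 each.
    N22: 80+108 = 188 > 130
Round 4 — N22 trips offline.
  N22 sheds 188 MW to N23: 188 each.
    N23: 10+188 = 198 > 90
Round 5 — N23 trips offline.
  N23 sheds 198 MW: no online neighbours, lost.
No further trips.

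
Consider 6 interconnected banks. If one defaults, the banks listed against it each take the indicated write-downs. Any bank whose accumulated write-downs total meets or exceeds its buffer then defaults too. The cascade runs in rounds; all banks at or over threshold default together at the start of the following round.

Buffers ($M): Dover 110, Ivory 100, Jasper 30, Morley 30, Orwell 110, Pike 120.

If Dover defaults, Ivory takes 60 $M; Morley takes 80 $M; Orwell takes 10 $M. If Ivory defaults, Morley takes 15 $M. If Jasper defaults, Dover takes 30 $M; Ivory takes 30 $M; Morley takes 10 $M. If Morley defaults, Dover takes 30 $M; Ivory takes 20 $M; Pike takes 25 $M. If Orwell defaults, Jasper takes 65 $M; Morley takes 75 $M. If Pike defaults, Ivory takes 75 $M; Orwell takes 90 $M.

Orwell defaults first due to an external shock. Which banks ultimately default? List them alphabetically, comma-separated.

Round 1 — Orwell defaults (initial).
  Jasper: +65 → 65 ≥ 30
  Morley: +75 → 75 ≥ 30
Round 2 — Jasper, Morley default.
  Dover: +30+30 → 60 < 110
  Ivory: +30+20 → 50 < 100
  Pike: +25 → 25 < 120
No further defaults.

Jasper, Morley, Orwell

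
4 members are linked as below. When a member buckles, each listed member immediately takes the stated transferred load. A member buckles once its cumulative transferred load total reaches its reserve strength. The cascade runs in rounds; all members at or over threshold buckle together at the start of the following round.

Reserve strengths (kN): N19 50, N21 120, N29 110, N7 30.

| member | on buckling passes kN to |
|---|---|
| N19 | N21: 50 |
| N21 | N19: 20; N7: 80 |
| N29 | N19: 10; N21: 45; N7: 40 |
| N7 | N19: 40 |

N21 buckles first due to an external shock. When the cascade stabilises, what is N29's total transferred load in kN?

0

Round 1 — N21 buckles (initial).
  N19: +20 → 20 < 50
  N7: +80 → 80 ≥ 30
Round 2 — N7 buckles.
  N19: +40 → 60 ≥ 50
Round 3 — N19 buckles.
No further bucklings.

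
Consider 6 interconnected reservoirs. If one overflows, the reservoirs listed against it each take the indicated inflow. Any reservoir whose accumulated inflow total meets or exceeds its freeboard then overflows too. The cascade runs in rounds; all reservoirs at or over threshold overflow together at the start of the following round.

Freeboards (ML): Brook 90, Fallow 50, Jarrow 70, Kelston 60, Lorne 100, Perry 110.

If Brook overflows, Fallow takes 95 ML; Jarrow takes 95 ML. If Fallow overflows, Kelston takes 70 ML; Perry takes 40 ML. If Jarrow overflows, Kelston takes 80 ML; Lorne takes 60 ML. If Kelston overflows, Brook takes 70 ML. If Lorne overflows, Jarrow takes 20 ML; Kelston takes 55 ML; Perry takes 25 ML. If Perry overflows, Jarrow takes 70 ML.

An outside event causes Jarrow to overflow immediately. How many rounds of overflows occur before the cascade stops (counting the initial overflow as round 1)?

2

Round 1 — Jarrow overflows (initial).
  Kelston: +80 → 80 ≥ 60
  Lorne: +60 → 60 < 100
Round 2 — Kelston overflows.
  Brook: +70 → 70 < 90
No further overflows.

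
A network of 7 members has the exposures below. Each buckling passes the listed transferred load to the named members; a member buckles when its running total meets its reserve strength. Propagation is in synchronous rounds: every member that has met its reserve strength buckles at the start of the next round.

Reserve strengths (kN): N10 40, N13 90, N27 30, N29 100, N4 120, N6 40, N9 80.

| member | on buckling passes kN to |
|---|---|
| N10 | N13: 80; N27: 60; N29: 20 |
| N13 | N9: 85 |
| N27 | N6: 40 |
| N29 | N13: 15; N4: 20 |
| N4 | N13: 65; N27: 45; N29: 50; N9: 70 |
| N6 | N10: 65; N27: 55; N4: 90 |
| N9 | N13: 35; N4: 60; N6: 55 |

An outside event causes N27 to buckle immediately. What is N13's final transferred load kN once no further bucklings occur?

80

Round 1 — N27 buckles (initial).
  N6: +40 → 40 ≥ 40
Round 2 — N6 buckles.
  N10: +65 → 65 ≥ 40
  N4: +90 → 90 < 120
Round 3 — N10 buckles.
  N13: +80 → 80 < 90
  N29: +20 → 20 < 100
No further bucklings.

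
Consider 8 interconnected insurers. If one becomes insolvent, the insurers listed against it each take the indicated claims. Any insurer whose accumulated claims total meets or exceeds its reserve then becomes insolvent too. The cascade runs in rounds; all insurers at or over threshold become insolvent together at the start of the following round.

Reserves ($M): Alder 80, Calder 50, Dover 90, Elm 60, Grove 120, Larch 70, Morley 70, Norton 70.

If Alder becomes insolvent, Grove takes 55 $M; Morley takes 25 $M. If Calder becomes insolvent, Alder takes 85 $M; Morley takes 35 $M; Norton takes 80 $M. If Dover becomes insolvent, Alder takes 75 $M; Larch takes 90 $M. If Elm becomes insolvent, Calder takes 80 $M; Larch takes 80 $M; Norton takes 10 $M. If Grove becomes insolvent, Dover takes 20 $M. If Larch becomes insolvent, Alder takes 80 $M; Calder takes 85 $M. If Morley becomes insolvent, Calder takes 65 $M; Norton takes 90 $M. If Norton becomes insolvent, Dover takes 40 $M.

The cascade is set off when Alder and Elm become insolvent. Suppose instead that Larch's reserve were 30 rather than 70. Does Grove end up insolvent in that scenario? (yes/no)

no

With Larch's reserve at 30:
Round 1 — Alder, Elm become insolvent (initial).
  Calder: +80 → 80 ≥ 50
  Grove: +55 → 55 < 120
  Larch: +80 → 80 ≥ 30
  Morley: +25 → 25 < 70
  Norton: +10 → 10 < 70
Round 2 — Calder, Larch become insolvent.
  Morley: +35 → 60 < 70
  Norton: +80 → 90 ≥ 70
Round 3 — Norton becomes insolvent.
  Dover: +40 → 40 < 90
No further insolvencies.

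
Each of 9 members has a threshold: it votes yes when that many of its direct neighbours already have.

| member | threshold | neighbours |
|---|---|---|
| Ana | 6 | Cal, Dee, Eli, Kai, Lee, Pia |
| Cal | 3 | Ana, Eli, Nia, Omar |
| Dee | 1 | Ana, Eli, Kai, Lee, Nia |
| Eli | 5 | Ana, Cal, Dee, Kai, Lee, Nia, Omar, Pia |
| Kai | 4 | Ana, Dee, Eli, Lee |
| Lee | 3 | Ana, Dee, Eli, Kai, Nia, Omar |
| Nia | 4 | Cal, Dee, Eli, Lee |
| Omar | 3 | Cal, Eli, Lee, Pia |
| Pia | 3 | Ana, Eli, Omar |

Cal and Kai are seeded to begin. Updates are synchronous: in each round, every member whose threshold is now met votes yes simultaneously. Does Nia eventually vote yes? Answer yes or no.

no

Round 1 — Cal, Kai vote yes (initial).
Round 2 — checking thresholds:
  Ana: 2 of 6 neighbours < 6, below threshold.
  Dee: 1 of 5 neighbours ≥ 1, votes yes.
  Eli: 2 of 8 neighbours < 5, below threshold.
  Lee: 1 of 6 neighbours < 3, below threshold.
  Nia: 1 of 4 neighbours < 4, below threshold.
  Omar: 1 of 4 neighbours < 3, below threshold.
Round 3 — no new yes votes; cascade stops.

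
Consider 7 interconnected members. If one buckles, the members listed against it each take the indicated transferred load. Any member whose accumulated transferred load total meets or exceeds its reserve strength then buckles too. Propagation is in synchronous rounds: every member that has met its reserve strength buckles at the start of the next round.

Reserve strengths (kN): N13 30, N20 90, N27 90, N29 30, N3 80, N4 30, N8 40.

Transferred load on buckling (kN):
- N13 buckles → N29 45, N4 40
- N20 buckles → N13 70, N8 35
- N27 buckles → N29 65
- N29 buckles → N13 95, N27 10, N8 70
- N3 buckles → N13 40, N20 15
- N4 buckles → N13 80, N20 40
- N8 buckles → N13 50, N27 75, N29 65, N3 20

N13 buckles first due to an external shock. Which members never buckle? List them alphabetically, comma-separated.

Round 1 — N13 buckles (initial).
  N29: +45 → 45 ≥ 30
  N4: +40 → 40 ≥ 30
Round 2 — N29, N4 buckle.
  N20: +40 → 40 < 90
  N27: +10 → 10 < 90
  N8: +70 → 70 ≥ 40
Round 3 — N8 buckles.
  N27: +75 → 85 < 90
  N3: +20 → 20 < 80
No further bucklings.

N20, N27, N3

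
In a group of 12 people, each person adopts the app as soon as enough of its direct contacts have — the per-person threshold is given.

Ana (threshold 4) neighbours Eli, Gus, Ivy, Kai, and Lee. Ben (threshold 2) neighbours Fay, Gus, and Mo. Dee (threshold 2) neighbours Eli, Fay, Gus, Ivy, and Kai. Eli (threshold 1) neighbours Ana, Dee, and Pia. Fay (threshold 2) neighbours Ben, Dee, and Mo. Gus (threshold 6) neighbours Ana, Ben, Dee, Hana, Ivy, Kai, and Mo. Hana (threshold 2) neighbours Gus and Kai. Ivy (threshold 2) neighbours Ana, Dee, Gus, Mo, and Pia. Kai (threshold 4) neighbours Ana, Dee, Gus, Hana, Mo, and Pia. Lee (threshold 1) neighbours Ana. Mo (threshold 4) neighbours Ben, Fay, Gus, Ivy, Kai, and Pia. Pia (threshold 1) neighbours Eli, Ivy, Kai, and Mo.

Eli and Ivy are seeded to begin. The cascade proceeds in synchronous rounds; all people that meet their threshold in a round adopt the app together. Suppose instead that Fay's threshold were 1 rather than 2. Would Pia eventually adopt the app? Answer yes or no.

With Fay's threshold at 1:
Round 1 — Eli, Ivy adopt the app (initial).
Round 2 — checking thresholds:
  Ana: 2 of 5 neighbours < 4, holds.
  Dee: 2 of 5 neighbours ≥ 2, adopts the app.
  Gus: 1 of 7 neighbours < 6, holds.
  Mo: 1 of 6 neighbours < 4, holds.
  Pia: 2 of 4 neighbours ≥ 1, adopts the app.
Round 3 — checking thresholds:
  Ana: 2 of 5 neighbours < 4, holds.
  Fay: 1 of 3 neighbours ≥ 1, adopts the app.
  Gus: 2 of 7 neighbours < 6, holds.
  Kai: 2 of 6 neighbours < 4, holds.
  Mo: 2 of 6 neighbours < 4, holds.
Round 4 — no new adoptions; cascade stops.

yes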